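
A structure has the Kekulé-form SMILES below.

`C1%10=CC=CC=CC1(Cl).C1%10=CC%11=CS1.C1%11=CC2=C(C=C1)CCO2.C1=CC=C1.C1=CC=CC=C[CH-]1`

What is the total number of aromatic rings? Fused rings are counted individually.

The SMILES encodes a seven-membered carbon ring with three C=C double bonds and one sp³ carbon; a five-membered ring of four carbons and one sulfur, with two C=C double bonds; a six-membered carbon ring with three alternating C=C double bonds, fused to a five-membered ring containing one oxygen and two sp³ carbons; a four-membered carbon ring with two alternating C=C double bonds; a seven-membered all-carbon ring bearing a negative charge on one carbon, with three C=C double bonds.
The 7-membered ring has one sp³ carbon, so it is not fully conjugated — not aromatic (cycloheptatriene).
The 5-membered ring with one sulfur has a continuous p-orbital overlap around the ring; 2 ring double bonds (4 π electrons) plus a heteroatom lone pair (2) give 6 π electrons. That satisfies 4n+2 with n=1, so it is aromatic (thiophene).
The 6-membered ring has a continuous p-orbital overlap around the ring; 3 ring double bonds give 6 π electrons. 6 = 4(1)+2, so it is aromatic (benzene ring).
The 5-membered ring with one oxygen has two sp³ carbons, so it is not fully conjugated — not aromatic (oxolane ring).
The 4-membered ring has only sp² ring atoms; a planar conformation would have a fully conjugated π system of 4 electrons. But 4 = 4(1), which is 4n not 4n+2, so it is not aromatic (cyclobutadiene) — cyclobutadiene is antiaromatic and distorts to a rectangle.
The second 7-membered ring has only sp² ring atoms; a planar conformation would have a fully conjugated π system of 8 electrons. But 8 = 4(2), which is 4n not 4n+2, so it is not aromatic (cycloheptatrienyl anion).
2 of the 6 rings are aromatic. Total: 2.

2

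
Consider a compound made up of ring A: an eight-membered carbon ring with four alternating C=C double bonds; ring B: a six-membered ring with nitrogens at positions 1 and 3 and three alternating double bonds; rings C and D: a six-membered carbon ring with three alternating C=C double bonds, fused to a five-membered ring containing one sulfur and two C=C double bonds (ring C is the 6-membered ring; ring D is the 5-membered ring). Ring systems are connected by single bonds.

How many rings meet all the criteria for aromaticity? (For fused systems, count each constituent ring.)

Ring A has only sp² ring atoms; a planar conformation would have a fully conjugated π system of 8 electrons. But 8 = 4(2), which is 4n not 4n+2, so ring A is not aromatic (cyclooctatetraene) — cyclooctatetraene distorts into a non-planar tub to avoid antiaromaticity.
Ring B is fully conjugated (every ring atom contributes a p orbital); 3 ring double bonds give 6 π electrons. 6 = 4(1)+2, so ring B is aromatic (pyrimidine).
Rings C and D form a fused bicyclic system (with one sulfur) with 9 sp² atoms and 10 π electrons from ring double bonds plus a heteroatom lone pair. 10 = 4(2)+2, so the system is aromatic and both rings count as aromatic (benzothiophene).
Aromatic: B, C, D. Total: 3.

3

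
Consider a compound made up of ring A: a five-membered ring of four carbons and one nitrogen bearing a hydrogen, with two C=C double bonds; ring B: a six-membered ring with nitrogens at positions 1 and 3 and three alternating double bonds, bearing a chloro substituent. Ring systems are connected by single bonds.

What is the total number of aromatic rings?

Ring A is planar and fully conjugated; 2 ring double bonds (4 π electrons) plus a heteroatom lone pair (2) give 6 π electrons. 6 = 4(1)+2, so ring A is aromatic (pyrrole).
Ring B is fully conjugated (every ring atom contributes a p orbital); 3 ring double bonds give 6 π electrons. That satisfies 4n+2 with n=1, so ring B is aromatic (pyrimidine).
Aromatic: A, B. Total: 2.

2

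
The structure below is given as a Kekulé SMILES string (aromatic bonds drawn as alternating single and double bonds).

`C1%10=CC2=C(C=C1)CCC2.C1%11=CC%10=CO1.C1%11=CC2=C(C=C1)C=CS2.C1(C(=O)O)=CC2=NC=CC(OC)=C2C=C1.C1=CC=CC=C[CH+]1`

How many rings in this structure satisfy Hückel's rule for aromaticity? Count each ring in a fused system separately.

7

The SMILES encodes a six-membered carbon ring with three alternating C=C double bonds, fused to a saturated five-membered carbon ring; a five-membered ring of four carbons and one oxygen, with two C=C double bonds; a six-membered carbon ring with three alternating C=C double bonds, fused to a five-membered ring containing one sulfur and two C=C double bonds; two fused six-membered rings, each with three alternating double bonds; one ring is all carbon and the other has one ring nitrogen; a seven-membered all-carbon ring bearing a positive charge on one carbon, with three C=C double bonds.
The 6-membered ring is fully conjugated (every ring atom contributes a p orbital); 3 ring double bonds give 6 π electrons. That satisfies 4n+2 with n=1, so it is aromatic (benzene ring).
The 5-membered ring has three sp³ carbons, so it is not fully conjugated — not aromatic (cyclopentane ring).
The 5-membered ring with one oxygen is fully conjugated (every ring atom contributes a p orbital); 2 ring double bonds (4 π electrons) plus a heteroatom lone pair (2) give 6 π electrons. That satisfies 4n+2 with n=1, so it is aromatic (furan).
The fused 6/5-membered bicyclic (with one sulfur) is a single π system with 9 sp² atoms and 10 π electrons from ring double bonds plus a heteroatom lone pair. 10 = 4(2)+2, so the system is aromatic and both rings count as aromatic (benzothiophene).
The fused 6/6-membered bicyclic (with one nitrogen) is a single π system with 10 sp² atoms and 10 π electrons from ring double bonds. 10 = 4(2)+2, so the system is aromatic and both rings count as aromatic (quinoline).
The 7-membered ring is planar and fully conjugated; 3 ring double bonds (6 π electrons) plus the carbocation's empty p orbital (0, but keeps the ring conjugated) give 6 π electrons. 6 = 4(1)+2, so it is aromatic (tropylium cation).
7 of the 8 rings are aromatic. Total: 7.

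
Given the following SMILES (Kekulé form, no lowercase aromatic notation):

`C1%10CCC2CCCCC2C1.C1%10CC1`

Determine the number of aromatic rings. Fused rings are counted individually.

0

The SMILES encodes two fused six-membered saturated carbon rings; a three-membered saturated carbon ring.
The 6-membered ring has only sp³ atoms, so it is not fully conjugated — not aromatic (cyclohexane ring).
The second 6-membered ring has only sp³ atoms, so it is not fully conjugated — not aromatic (cyclohexane ring).
The 3-membered ring has only sp³ atoms, so it is not fully conjugated — not aromatic (cyclopropane).
None of the rings are aromatic. Total: 0.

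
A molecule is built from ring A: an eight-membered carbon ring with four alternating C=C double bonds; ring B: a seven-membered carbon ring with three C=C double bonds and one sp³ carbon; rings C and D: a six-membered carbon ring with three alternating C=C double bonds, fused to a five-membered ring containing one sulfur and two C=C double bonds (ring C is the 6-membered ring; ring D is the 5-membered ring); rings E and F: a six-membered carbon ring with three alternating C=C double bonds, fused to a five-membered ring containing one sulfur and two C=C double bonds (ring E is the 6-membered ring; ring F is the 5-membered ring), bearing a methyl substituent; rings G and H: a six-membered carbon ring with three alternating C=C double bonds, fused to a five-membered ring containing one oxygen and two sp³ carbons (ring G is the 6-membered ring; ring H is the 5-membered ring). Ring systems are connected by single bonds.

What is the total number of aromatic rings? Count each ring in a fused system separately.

Ring A has only sp² ring atoms; a planar conformation would have a fully conjugated π system of 8 electrons. But 8 = 4(2), which is 4n not 4n+2, so ring A is not aromatic (cyclooctatetraene) — cyclooctatetraene distorts into a non-planar tub to avoid antiaromaticity.
Ring B has one sp³ carbon, so it is not fully conjugated — not aromatic (cycloheptatriene).
Rings C and D form a fused bicyclic system (with one sulfur) with 9 sp² atoms and 10 π electrons from ring double bonds plus a heteroatom lone pair. 10 = 4(2)+2, so the system is aromatic and both rings count as aromatic (benzothiophene).
Rings E and F form a fused bicyclic system (with one sulfur) with 9 sp² atoms and 10 π electrons from ring double bonds plus a heteroatom lone pair. 10 = 4(2)+2, so the system is aromatic and both rings count as aromatic (benzothiophene).
Ring G is planar and fully conjugated; 3 ring double bonds give 6 π electrons. That satisfies 4n+2 with n=1, so ring G is aromatic (benzene ring).
Ring H has two sp³ carbons, so it is not fully conjugated — not aromatic (oxolane ring).
Aromatic: C, D, E, F, G. Total: 5.

5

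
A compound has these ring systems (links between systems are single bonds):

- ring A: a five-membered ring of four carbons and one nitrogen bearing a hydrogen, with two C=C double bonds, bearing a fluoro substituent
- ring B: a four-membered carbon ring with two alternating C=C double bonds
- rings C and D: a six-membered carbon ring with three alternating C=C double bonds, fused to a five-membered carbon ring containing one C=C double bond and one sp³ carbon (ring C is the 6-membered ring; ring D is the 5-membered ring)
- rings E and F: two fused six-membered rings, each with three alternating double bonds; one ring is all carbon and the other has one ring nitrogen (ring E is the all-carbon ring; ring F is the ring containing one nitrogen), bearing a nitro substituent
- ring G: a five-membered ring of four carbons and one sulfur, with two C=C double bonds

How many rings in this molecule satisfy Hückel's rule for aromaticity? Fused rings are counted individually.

5

Ring A is planar and fully conjugated; 2 ring double bonds (4 π electrons) plus a heteroatom lone pair (2) give 6 π electrons. That satisfies 4n+2 with n=1, so ring A is aromatic (pyrrole).
Ring B has only sp² ring atoms; a planar conformation would have a fully conjugated π system of 4 electrons. But 4 = 4(1), which is 4n not 4n+2, so ring B is not aromatic (cyclobutadiene) — cyclobutadiene is antiaromatic and distorts to a rectangle.
Ring C is fully conjugated (every ring atom contributes a p orbital); 3 ring double bonds give 6 π electrons. 6 = 4(1)+2, so ring C is aromatic (benzene ring).
Ring D has one sp³ carbon, so it is not fully conjugated — not aromatic (cyclopentene ring).
Rings E and F form a fused bicyclic system (with one nitrogen) with 10 sp² atoms and 10 π electrons from ring double bonds. 10 = 4(2)+2, so the system is aromatic and both rings count as aromatic (quinoline).
Ring G is fully conjugated (every ring atom contributes a p orbital); 2 ring double bonds (4 π electrons) plus a heteroatom lone pair (2) give 6 π electrons. That satisfies 4n+2 with n=1, so ring G is aromatic (thiophene).
Aromatic: A, C, E, F, G. Total: 5.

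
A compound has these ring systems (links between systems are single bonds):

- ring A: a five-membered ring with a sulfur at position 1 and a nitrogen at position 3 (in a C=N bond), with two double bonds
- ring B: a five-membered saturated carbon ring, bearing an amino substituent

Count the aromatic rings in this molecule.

Ring A is fully conjugated (every ring atom contributes a p orbital); 2 ring double bonds (4 π electrons) plus a heteroatom lone pair (2) give 6 π electrons. Since 6 = 4n+2 (n=1), ring A is aromatic (thiazole).
Ring B has only sp³ atoms, so it is not fully conjugated — not aromatic (cyclopentane).
Aromatic: A. Total: 1.

1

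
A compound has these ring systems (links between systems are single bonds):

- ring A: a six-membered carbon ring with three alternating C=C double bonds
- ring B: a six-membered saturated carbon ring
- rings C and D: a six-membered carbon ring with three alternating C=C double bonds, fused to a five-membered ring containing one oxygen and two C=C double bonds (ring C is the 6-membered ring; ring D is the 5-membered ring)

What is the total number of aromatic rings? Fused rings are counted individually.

3

Ring A has a continuous p-orbital overlap around the ring; 3 ring double bonds give 6 π electrons. 6 = 4(1)+2, so ring A is aromatic (benzene).
Ring B has only sp³ atoms, so it is not fully conjugated — not aromatic (cyclohexane).
Rings C and D form a fused bicyclic system (with one oxygen) with 9 sp² atoms and 10 π electrons from ring double bonds plus a heteroatom lone pair. 10 = 4(2)+2, so the system is aromatic and both rings count as aromatic (benzofuran).
Aromatic: A, C, D. Total: 3.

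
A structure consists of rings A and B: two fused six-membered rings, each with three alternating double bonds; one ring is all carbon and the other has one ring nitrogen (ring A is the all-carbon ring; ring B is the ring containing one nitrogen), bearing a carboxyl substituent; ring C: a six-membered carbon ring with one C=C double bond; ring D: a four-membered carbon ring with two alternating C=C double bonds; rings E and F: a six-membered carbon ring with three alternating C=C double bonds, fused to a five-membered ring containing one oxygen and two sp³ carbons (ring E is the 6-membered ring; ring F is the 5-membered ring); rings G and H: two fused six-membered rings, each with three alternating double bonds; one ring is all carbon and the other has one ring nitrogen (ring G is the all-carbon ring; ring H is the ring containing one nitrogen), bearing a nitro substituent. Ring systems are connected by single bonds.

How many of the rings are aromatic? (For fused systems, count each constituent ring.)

5

Rings A and B form a fused bicyclic system (with one nitrogen) with 10 sp² atoms and 10 π electrons from ring double bonds. 10 = 4(2)+2, so the system is aromatic and both rings count as aromatic (quinoline).
Ring C has four sp³ carbons, so it is not fully conjugated — not aromatic (cyclohexene).
Ring D has only sp² ring atoms; a planar conformation would have a fully conjugated π system of 4 electrons. But 4 = 4(1), which is 4n not 4n+2, so ring D is not aromatic (cyclobutadiene) — cyclobutadiene is antiaromatic and distorts to a rectangle.
Ring E is fully conjugated (every ring atom contributes a p orbital); 3 ring double bonds give 6 π electrons. That satisfies 4n+2 with n=1, so ring E is aromatic (benzene ring).
Ring F has two sp³ carbons, so it is not fully conjugated — not aromatic (oxolane ring).
Rings G and H form a fused bicyclic system (with one nitrogen) with 10 sp² atoms and 10 π electrons from ring double bonds. 10 = 4(2)+2, so the system is aromatic and both rings count as aromatic (quinoline).
Aromatic: A, B, E, G, H. Total: 5.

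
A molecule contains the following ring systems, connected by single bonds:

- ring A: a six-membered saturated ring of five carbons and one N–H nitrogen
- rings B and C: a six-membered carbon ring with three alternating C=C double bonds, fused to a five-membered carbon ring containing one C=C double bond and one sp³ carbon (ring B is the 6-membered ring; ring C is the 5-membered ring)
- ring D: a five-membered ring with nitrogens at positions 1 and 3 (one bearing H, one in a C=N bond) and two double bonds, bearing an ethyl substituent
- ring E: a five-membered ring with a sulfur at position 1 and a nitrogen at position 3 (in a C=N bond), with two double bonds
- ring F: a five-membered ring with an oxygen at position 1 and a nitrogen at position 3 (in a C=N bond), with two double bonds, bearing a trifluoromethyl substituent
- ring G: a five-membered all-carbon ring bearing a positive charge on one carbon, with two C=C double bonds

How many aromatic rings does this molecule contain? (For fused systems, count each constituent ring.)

4

Ring A has only sp³ atoms, so it is not fully conjugated — not aromatic (piperidine).
Ring B is planar and fully conjugated; 3 ring double bonds give 6 π electrons. That satisfies 4n+2 with n=1, so ring B is aromatic (benzene ring).
Ring C has one sp³ carbon, so it is not fully conjugated — not aromatic (cyclopentene ring).
Ring D is planar and fully conjugated; 2 ring double bonds (4 π electrons) plus a heteroatom lone pair (2) give 6 π electrons. Since 6 = 4n+2 (n=1), ring D is aromatic (imidazole).
Ring E is planar and fully conjugated; 2 ring double bonds (4 π electrons) plus a heteroatom lone pair (2) give 6 π electrons. Since 6 = 4n+2 (n=1), ring E is aromatic (thiazole).
Ring F has a continuous p-orbital overlap around the ring; 2 ring double bonds (4 π electrons) plus a heteroatom lone pair (2) give 6 π electrons. Since 6 = 4n+2 (n=1), ring F is aromatic (oxazole).
Ring G has only sp² ring atoms; a planar conformation would have a fully conjugated π system of 4 electrons. But 4 = 4(1), which is 4n not 4n+2, so ring G is not aromatic (cyclopentadienyl cation).
Aromatic: B, D, E, F. Total: 4.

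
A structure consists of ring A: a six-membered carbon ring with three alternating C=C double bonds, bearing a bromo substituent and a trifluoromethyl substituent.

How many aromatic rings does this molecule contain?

Ring A is fully conjugated (every ring atom contributes a p orbital); 3 ring double bonds give 6 π electrons. That satisfies 4n+2 with n=1, so ring A is aromatic (benzene).

1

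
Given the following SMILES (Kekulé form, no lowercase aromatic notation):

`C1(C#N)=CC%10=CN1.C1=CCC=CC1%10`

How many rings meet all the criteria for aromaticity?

The SMILES encodes a five-membered ring of four carbons and one nitrogen bearing a hydrogen, with two C=C double bonds; a six-membered carbon ring with two isolated C=C double bonds and two sp³ carbons.
The 5-membered ring with one N–H is planar and fully conjugated; 2 ring double bonds (4 π electrons) plus a heteroatom lone pair (2) give 6 π electrons. 6 = 4(1)+2, so it is aromatic (pyrrole).
The 6-membered ring has two sp³ carbons, so it is not fully conjugated — not aromatic (1,4-cyclohexadiene).
1 of the 2 rings is aromatic. Total: 1.

1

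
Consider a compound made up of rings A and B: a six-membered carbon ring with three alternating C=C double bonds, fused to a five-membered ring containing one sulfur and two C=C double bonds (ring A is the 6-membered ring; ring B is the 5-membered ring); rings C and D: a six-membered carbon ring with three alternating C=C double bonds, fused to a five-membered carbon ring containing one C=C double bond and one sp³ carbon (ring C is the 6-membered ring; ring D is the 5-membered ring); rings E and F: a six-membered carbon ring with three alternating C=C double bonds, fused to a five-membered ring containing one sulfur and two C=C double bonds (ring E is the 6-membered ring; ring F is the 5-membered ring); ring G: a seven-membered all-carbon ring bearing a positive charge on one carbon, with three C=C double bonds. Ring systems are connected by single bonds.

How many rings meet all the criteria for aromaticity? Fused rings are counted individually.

6

Rings A and B form a fused bicyclic system (with one sulfur) with 9 sp² atoms and 10 π electrons from ring double bonds plus a heteroatom lone pair. 10 = 4(2)+2, so the system is aromatic and both rings count as aromatic (benzothiophene).
Ring C is planar and fully conjugated; 3 ring double bonds give 6 π electrons. That satisfies 4n+2 with n=1, so ring C is aromatic (benzene ring).
Ring D has one sp³ carbon, so it is not fully conjugated — not aromatic (cyclopentene ring).
Rings E and F form a fused bicyclic system (with one sulfur) with 9 sp² atoms and 10 π electrons from ring double bonds plus a heteroatom lone pair. 10 = 4(2)+2, so the system is aromatic and both rings count as aromatic (benzothiophene).
Ring G is fully conjugated (every ring atom contributes a p orbital); 3 ring double bonds (6 π electrons) plus the carbocation's empty p orbital (0, but keeps the ring conjugated) give 6 π electrons. That satisfies 4n+2 with n=1, so ring G is aromatic (tropylium cation).
Aromatic: A, B, C, E, F, G. Total: 6.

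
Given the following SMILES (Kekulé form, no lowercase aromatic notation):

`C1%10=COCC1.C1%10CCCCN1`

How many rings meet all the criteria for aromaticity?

The SMILES encodes a five-membered ring of four carbons and one oxygen, with one C=C double bond and two sp³ carbons; a six-membered saturated ring of five carbons and one N–H nitrogen.
The 5-membered ring with one oxygen has two sp³ carbons, so it is not fully conjugated — not aromatic (2,3-dihydrofuran).
The 6-membered ring with one N–H has only sp³ atoms, so it is not fully conjugated — not aromatic (piperidine).
None of the rings are aromatic. Total: 0.

0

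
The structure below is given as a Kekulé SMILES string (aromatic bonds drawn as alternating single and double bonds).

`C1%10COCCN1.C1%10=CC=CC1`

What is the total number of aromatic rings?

The SMILES encodes a six-membered saturated ring with an oxygen and an N–H nitrogen at positions 1 and 4; a five-membered carbon ring with two conjugated C=C double bonds and one sp³ carbon.
The 6-membered ring with one oxygen and one N–H (1,4) has only sp³ atoms, so it is not fully conjugated — not aromatic (morpholine).
The 5-membered ring has one sp³ carbon, so it is not fully conjugated — not aromatic (cyclopentadiene).
None of the rings are aromatic. Total: 0.

0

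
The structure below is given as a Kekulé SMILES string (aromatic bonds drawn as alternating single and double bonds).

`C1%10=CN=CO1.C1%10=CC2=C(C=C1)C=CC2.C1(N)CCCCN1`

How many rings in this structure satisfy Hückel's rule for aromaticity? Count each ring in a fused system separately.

The SMILES encodes a five-membered ring with an oxygen at position 1 and a nitrogen at position 3 (in a C=N bond), with two double bonds; a six-membered carbon ring with three alternating C=C double bonds, fused to a five-membered carbon ring containing one C=C double bond and one sp³ carbon; a six-membered saturated ring of five carbons and one N–H nitrogen.
The 5-membered ring with one oxygen and one =N– is fully conjugated (every ring atom contributes a p orbital); 2 ring double bonds (4 π electrons) plus a heteroatom lone pair (2) give 6 π electrons. That satisfies 4n+2 with n=1, so it is aromatic (oxazole).
The 6-membered ring is fully conjugated (every ring atom contributes a p orbital); 3 ring double bonds give 6 π electrons. That satisfies 4n+2 with n=1, so it is aromatic (benzene ring).
The 5-membered ring has one sp³ carbon, so it is not fully conjugated — not aromatic (cyclopentene ring).
The 6-membered ring with one N–H has only sp³ atoms, so it is not fully conjugated — not aromatic (piperidine).
2 of the 4 rings are aromatic. Total: 2.

2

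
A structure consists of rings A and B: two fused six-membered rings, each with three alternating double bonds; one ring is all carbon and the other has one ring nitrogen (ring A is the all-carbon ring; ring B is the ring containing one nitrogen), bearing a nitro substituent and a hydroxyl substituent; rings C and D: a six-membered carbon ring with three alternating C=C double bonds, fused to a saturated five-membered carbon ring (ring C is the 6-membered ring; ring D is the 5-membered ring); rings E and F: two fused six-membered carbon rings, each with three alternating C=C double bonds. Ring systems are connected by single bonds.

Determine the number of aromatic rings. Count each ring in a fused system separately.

Rings A and B form a fused bicyclic system (with one nitrogen) with 10 sp² atoms and 10 π electrons from ring double bonds. 10 = 4(2)+2, so the system is aromatic and both rings count as aromatic (quinoline).
Ring C is planar and fully conjugated; 3 ring double bonds give 6 π electrons. Since 6 = 4n+2 (n=1), ring C is aromatic (benzene ring).
Ring D has three sp³ carbons, so it is not fully conjugated — not aromatic (cyclopentane ring).
Rings E and F form a fused bicyclic system with 10 sp² atoms and 10 π electrons from ring double bonds. 10 = 4(2)+2, so the system is aromatic and both rings count as aromatic (naphthalene).
Aromatic: A, B, C, E, F. Total: 5.

5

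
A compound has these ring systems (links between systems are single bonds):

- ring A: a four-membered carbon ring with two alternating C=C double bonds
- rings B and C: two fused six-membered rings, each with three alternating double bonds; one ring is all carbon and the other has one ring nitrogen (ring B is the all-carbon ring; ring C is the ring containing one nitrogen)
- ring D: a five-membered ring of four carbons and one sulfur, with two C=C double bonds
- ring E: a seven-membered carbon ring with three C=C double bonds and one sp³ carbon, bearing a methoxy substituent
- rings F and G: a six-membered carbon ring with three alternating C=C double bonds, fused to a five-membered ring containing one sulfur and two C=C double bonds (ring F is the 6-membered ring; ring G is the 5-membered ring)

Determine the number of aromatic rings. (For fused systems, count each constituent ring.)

5

Ring A has only sp² ring atoms; a planar conformation would have a fully conjugated π system of 4 electrons. But 4 = 4(1), which is 4n not 4n+2, so ring A is not aromatic (cyclobutadiene) — cyclobutadiene is antiaromatic and distorts to a rectangle.
Rings B and C form a fused bicyclic system (with one nitrogen) with 10 sp² atoms and 10 π electrons from ring double bonds. 10 = 4(2)+2, so the system is aromatic and both rings count as aromatic (quinoline).
Ring D is fully conjugated (every ring atom contributes a p orbital); 2 ring double bonds (4 π electrons) plus a heteroatom lone pair (2) give 6 π electrons. Since 6 = 4n+2 (n=1), ring D is aromatic (thiophene).
Ring E has one sp³ carbon, so it is not fully conjugated — not aromatic (cycloheptatriene).
Rings F and G form a fused bicyclic system (with one sulfur) with 9 sp² atoms and 10 π electrons from ring double bonds plus a heteroatom lone pair. 10 = 4(2)+2, so the system is aromatic and both rings count as aromatic (benzothiophene).
Aromatic: B, C, D, F, G. Total: 5.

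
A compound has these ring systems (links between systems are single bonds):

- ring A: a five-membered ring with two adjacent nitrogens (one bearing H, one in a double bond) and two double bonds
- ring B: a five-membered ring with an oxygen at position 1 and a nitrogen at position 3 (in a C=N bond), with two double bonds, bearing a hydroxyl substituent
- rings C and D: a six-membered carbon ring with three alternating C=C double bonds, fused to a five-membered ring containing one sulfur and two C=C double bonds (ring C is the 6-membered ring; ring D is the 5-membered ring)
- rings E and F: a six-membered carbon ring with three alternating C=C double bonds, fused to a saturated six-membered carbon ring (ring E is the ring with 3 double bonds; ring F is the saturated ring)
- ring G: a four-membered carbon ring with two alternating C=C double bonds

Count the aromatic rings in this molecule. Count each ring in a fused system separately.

Ring A is planar and fully conjugated; 2 ring double bonds (4 π electrons) plus a heteroatom lone pair (2) give 6 π electrons. That satisfies 4n+2 with n=1, so ring A is aromatic (pyrazole).
Ring B is planar and fully conjugated; 2 ring double bonds (4 π electrons) plus a heteroatom lone pair (2) give 6 π electrons. Since 6 = 4n+2 (n=1), ring B is aromatic (oxazole).
Rings C and D form a fused bicyclic system (with one sulfur) with 9 sp² atoms and 10 π electrons from ring double bonds plus a heteroatom lone pair. 10 = 4(2)+2, so the system is aromatic and both rings count as aromatic (benzothiophene).
Ring E has a continuous p-orbital overlap around the ring; 3 ring double bonds give 6 π electrons. That satisfies 4n+2 with n=1, so ring E is aromatic (benzene ring).
Ring F has four sp³ carbons, so it is not fully conjugated — not aromatic (cyclohexane ring).
Ring G has only sp² ring atoms; a planar conformation would have a fully conjugated π system of 4 electrons. But 4 = 4(1), which is 4n not 4n+2, so ring G is not aromatic (cyclobutadiene) — cyclobutadiene is antiaromatic and distorts to a rectangle.
Aromatic: A, B, C, D, E. Total: 5.

5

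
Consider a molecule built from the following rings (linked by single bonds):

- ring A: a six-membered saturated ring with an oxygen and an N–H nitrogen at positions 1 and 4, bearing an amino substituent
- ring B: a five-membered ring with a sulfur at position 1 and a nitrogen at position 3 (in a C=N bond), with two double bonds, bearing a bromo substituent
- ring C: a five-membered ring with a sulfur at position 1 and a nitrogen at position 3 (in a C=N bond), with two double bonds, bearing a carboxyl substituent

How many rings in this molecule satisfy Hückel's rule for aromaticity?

Ring A has only sp³ atoms, so it is not fully conjugated — not aromatic (morpholine).
Ring B is fully conjugated (every ring atom contributes a p orbital); 2 ring double bonds (4 π electrons) plus a heteroatom lone pair (2) give 6 π electrons. Since 6 = 4n+2 (n=1), ring B is aromatic (thiazole).
Ring C is fully conjugated (every ring atom contributes a p orbital); 2 ring double bonds (4 π electrons) plus a heteroatom lone pair (2) give 6 π electrons. 6 = 4(1)+2, so ring C is aromatic (thiazole).
Aromatic: B, C. Total: 2.

2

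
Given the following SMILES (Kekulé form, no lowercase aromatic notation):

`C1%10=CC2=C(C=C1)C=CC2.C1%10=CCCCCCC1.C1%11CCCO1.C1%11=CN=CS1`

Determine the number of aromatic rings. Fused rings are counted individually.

2

The SMILES encodes a six-membered carbon ring with three alternating C=C double bonds, fused to a five-membered carbon ring containing one C=C double bond and one sp³ carbon; an eight-membered carbon ring with one C=C double bond; a five-membered saturated ring of four carbons and one oxygen; a five-membered ring with a sulfur at position 1 and a nitrogen at position 3 (in a C=N bond), with two double bonds.
The 6-membered ring is planar and fully conjugated; 3 ring double bonds give 6 π electrons. That satisfies 4n+2 with n=1, so it is aromatic (benzene ring).
The 5-membered ring has one sp³ carbon, so it is not fully conjugated — not aromatic (cyclopentene ring).
The 8-membered ring has six sp³ carbons, so it is not fully conjugated — not aromatic (cyclooctene).
The 5-membered ring with one oxygen has only sp³ atoms, so it is not fully conjugated — not aromatic (tetrahydrofuran).
The 5-membered ring with one sulfur and one =N– is fully conjugated (every ring atom contributes a p orbital); 2 ring double bonds (4 π electrons) plus a heteroatom lone pair (2) give 6 π electrons. Since 6 = 4n+2 (n=1), it is aromatic (thiazole).
2 of the 5 rings are aromatic. Total: 2.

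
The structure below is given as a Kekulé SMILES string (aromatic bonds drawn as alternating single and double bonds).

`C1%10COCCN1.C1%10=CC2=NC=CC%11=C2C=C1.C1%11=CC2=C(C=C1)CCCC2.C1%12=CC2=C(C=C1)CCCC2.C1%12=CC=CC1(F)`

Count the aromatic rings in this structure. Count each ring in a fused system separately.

The SMILES encodes a six-membered saturated ring with an oxygen and an N–H nitrogen at positions 1 and 4; two fused six-membered rings, each with three alternating double bonds; one ring is all carbon and the other has one ring nitrogen; a six-membered carbon ring with three alternating C=C double bonds, fused to a saturated six-membered carbon ring; a six-membered carbon ring with three alternating C=C double bonds, fused to a saturated six-membered carbon ring; a five-membered carbon ring with two conjugated C=C double bonds and one sp³ carbon.
The 6-membered ring with one oxygen and one N–H (1,4) has only sp³ atoms, so it is not fully conjugated — not aromatic (morpholine).
The fused 6/6-membered bicyclic (with one nitrogen) is a single π system with 10 sp² atoms and 10 π electrons from ring double bonds. 10 = 4(2)+2, so the system is aromatic and both rings count as aromatic (quinoline).
The 6-membered ring is fully conjugated (every ring atom contributes a p orbital); 3 ring double bonds give 6 π electrons. Since 6 = 4n+2 (n=1), it is aromatic (benzene ring).
The second 6-membered ring has four sp³ carbons, so it is not fully conjugated — not aromatic (cyclohexane ring).
The third 6-membered ring is planar and fully conjugated; 3 ring double bonds give 6 π electrons. That satisfies 4n+2 with n=1, so it is aromatic (benzene ring).
The fourth 6-membered ring has four sp³ carbons, so it is not fully conjugated — not aromatic (cyclohexane ring).
The 5-membered ring has one sp³ carbon, so it is not fully conjugated — not aromatic (cyclopentadiene).
4 of the 8 rings are aromatic. Total: 4.

4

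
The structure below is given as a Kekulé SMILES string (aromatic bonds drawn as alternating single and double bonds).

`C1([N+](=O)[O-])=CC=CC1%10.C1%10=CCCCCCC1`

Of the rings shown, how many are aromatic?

The SMILES encodes a five-membered carbon ring with two conjugated C=C double bonds and one sp³ carbon; an eight-membered carbon ring with one C=C double bond.
The 5-membered ring has one sp³ carbon, so it is not fully conjugated — not aromatic (cyclopentadiene).
The 8-membered ring has six sp³ carbons, so it is not fully conjugated — not aromatic (cyclooctene).
None of the rings are aromatic. Total: 0.

0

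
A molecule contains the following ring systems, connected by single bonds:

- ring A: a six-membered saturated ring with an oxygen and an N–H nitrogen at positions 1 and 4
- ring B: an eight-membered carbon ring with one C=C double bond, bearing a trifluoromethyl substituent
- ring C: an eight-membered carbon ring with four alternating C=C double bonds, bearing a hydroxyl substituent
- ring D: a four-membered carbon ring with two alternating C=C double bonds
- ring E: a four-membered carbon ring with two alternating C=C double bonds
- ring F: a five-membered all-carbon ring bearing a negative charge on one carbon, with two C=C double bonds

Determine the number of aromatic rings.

Ring A has only sp³ atoms, so it is not fully conjugated — not aromatic (morpholine).
Ring B has six sp³ carbons, so it is not fully conjugated — not aromatic (cyclooctene).
Ring C has only sp² ring atoms; a planar conformation would have a fully conjugated π system of 8 electrons. But 8 = 4(2), which is 4n not 4n+2, so ring C is not aromatic (cyclooctatetraene) — cyclooctatetraene distorts into a non-planar tub to avoid antiaromaticity.
Ring D has only sp² ring atoms; a planar conformation would have a fully conjugated π system of 4 electrons. But 4 = 4(1), which is 4n not 4n+2, so ring D is not aromatic (cyclobutadiene) — cyclobutadiene is antiaromatic and distorts to a rectangle.
Ring E has only sp² ring atoms; a planar conformation would have a fully conjugated π system of 4 electrons. But 4 = 4(1), which is 4n not 4n+2, so ring E is not aromatic (cyclobutadiene) — cyclobutadiene is antiaromatic and distorts to a rectangle.
Ring F is planar and fully conjugated; 2 ring double bonds (4 π electrons) plus the carbanion lone pair (2) give 6 π electrons. That satisfies 4n+2 with n=1, so ring F is aromatic (cyclopentadienyl anion).
Aromatic: F. Total: 1.

1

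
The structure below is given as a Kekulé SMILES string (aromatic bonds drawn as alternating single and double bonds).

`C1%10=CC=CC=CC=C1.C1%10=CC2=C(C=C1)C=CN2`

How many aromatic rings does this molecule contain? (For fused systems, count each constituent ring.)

2

The SMILES encodes an eight-membered carbon ring with four alternating C=C double bonds; a six-membered carbon ring with three alternating C=C double bonds, fused to a five-membered ring containing one N–H nitrogen and two C=C double bonds.
The 8-membered ring has only sp² ring atoms; a planar conformation would have a fully conjugated π system of 8 electrons. But 8 = 4(2), which is 4n not 4n+2, so it is not aromatic (cyclooctatetraene) — cyclooctatetraene distorts into a non-planar tub to avoid antiaromaticity.
The fused 6/5-membered bicyclic (with one N–H) is a single π system with 9 sp² atoms and 10 π electrons from ring double bonds plus a heteroatom lone pair. 10 = 4(2)+2, so the system is aromatic and both rings count as aromatic (indole).
2 of the 3 rings are aromatic. Total: 2.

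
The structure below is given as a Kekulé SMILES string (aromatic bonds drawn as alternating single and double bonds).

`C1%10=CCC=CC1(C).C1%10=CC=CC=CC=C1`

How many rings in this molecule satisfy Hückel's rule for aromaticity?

The SMILES encodes a six-membered carbon ring with two isolated C=C double bonds and two sp³ carbons; an eight-membered carbon ring with four alternating C=C double bonds.
The 6-membered ring has two sp³ carbons, so it is not fully conjugated — not aromatic (1,4-cyclohexadiene).
The 8-membered ring has only sp² ring atoms; a planar conformation would have a fully conjugated π system of 8 electrons. But 8 = 4(2), which is 4n not 4n+2, so it is not aromatic (cyclooctatetraene) — cyclooctatetraene distorts into a non-planar tub to avoid antiaromaticity.
None of the rings are aromatic. Total: 0.

0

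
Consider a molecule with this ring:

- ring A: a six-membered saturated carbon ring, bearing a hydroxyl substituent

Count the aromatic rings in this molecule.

0

Ring A has only sp³ atoms, so it is not fully conjugated — not aromatic (cyclohexane).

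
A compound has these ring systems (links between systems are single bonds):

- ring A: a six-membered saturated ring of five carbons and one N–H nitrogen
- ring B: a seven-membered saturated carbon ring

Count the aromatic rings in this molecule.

Ring A has only sp³ atoms, so it is not fully conjugated — not aromatic (piperidine).
Ring B has only sp³ atoms, so it is not fully conjugated — not aromatic (cycloheptane).
No ring is aromatic. Total: 0.

0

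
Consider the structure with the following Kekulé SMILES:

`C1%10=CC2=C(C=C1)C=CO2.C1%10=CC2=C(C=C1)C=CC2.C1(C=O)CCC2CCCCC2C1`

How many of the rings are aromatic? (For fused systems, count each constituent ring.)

3

The SMILES encodes a six-membered carbon ring with three alternating C=C double bonds, fused to a five-membered ring containing one oxygen and two C=C double bonds; a six-membered carbon ring with three alternating C=C double bonds, fused to a five-membered carbon ring containing one C=C double bond and one sp³ carbon; two fused six-membered saturated carbon rings.
The fused 6/5-membered bicyclic (with one oxygen) is a single π system with 9 sp² atoms and 10 π electrons from ring double bonds plus a heteroatom lone pair. 10 = 4(2)+2, so the system is aromatic and both rings count as aromatic (benzofuran).
The 6-membered ring has a continuous p-orbital overlap around the ring; 3 ring double bonds give 6 π electrons. 6 = 4(1)+2, so it is aromatic (benzene ring).
The 5-membered ring has one sp³ carbon, so it is not fully conjugated — not aromatic (cyclopentene ring).
The second 6-membered ring has only sp³ atoms, so it is not fully conjugated — not aromatic (cyclohexane ring).
The third 6-membered ring has only sp³ atoms, so it is not fully conjugated — not aromatic (cyclohexane ring).
3 of the 6 rings are aromatic. Total: 3.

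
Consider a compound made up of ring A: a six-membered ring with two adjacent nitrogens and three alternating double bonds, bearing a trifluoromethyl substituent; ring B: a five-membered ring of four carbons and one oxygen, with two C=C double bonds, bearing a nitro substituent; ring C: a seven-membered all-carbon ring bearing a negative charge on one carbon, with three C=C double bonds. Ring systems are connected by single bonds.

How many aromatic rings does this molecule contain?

2

Ring A is fully conjugated (every ring atom contributes a p orbital); 3 ring double bonds give 6 π electrons. 6 = 4(1)+2, so ring A is aromatic (pyridazine).
Ring B is planar and fully conjugated; 2 ring double bonds (4 π electrons) plus a heteroatom lone pair (2) give 6 π electrons. That satisfies 4n+2 with n=1, so ring B is aromatic (furan).
Ring C has only sp² ring atoms; a planar conformation would have a fully conjugated π system of 8 electrons. But 8 = 4(2), which is 4n not 4n+2, so ring C is not aromatic (cycloheptatrienyl anion).
Aromatic: A, B. Total: 2.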